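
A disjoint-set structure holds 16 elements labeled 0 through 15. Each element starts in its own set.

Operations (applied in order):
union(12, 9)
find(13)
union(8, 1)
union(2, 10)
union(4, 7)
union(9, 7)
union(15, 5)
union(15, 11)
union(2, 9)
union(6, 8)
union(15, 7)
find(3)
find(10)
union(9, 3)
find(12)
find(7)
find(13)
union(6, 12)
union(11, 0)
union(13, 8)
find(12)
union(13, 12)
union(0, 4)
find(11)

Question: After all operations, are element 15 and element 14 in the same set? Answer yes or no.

Step 1: union(12, 9) -> merged; set of 12 now {9, 12}
Step 2: find(13) -> no change; set of 13 is {13}
Step 3: union(8, 1) -> merged; set of 8 now {1, 8}
Step 4: union(2, 10) -> merged; set of 2 now {2, 10}
Step 5: union(4, 7) -> merged; set of 4 now {4, 7}
Step 6: union(9, 7) -> merged; set of 9 now {4, 7, 9, 12}
Step 7: union(15, 5) -> merged; set of 15 now {5, 15}
Step 8: union(15, 11) -> merged; set of 15 now {5, 11, 15}
Step 9: union(2, 9) -> merged; set of 2 now {2, 4, 7, 9, 10, 12}
Step 10: union(6, 8) -> merged; set of 6 now {1, 6, 8}
Step 11: union(15, 7) -> merged; set of 15 now {2, 4, 5, 7, 9, 10, 11, 12, 15}
Step 12: find(3) -> no change; set of 3 is {3}
Step 13: find(10) -> no change; set of 10 is {2, 4, 5, 7, 9, 10, 11, 12, 15}
Step 14: union(9, 3) -> merged; set of 9 now {2, 3, 4, 5, 7, 9, 10, 11, 12, 15}
Step 15: find(12) -> no change; set of 12 is {2, 3, 4, 5, 7, 9, 10, 11, 12, 15}
Step 16: find(7) -> no change; set of 7 is {2, 3, 4, 5, 7, 9, 10, 11, 12, 15}
Step 17: find(13) -> no change; set of 13 is {13}
Step 18: union(6, 12) -> merged; set of 6 now {1, 2, 3, 4, 5, 6, 7, 8, 9, 10, 11, 12, 15}
Step 19: union(11, 0) -> merged; set of 11 now {0, 1, 2, 3, 4, 5, 6, 7, 8, 9, 10, 11, 12, 15}
Step 20: union(13, 8) -> merged; set of 13 now {0, 1, 2, 3, 4, 5, 6, 7, 8, 9, 10, 11, 12, 13, 15}
Step 21: find(12) -> no change; set of 12 is {0, 1, 2, 3, 4, 5, 6, 7, 8, 9, 10, 11, 12, 13, 15}
Step 22: union(13, 12) -> already same set; set of 13 now {0, 1, 2, 3, 4, 5, 6, 7, 8, 9, 10, 11, 12, 13, 15}
Step 23: union(0, 4) -> already same set; set of 0 now {0, 1, 2, 3, 4, 5, 6, 7, 8, 9, 10, 11, 12, 13, 15}
Step 24: find(11) -> no change; set of 11 is {0, 1, 2, 3, 4, 5, 6, 7, 8, 9, 10, 11, 12, 13, 15}
Set of 15: {0, 1, 2, 3, 4, 5, 6, 7, 8, 9, 10, 11, 12, 13, 15}; 14 is not a member.

Answer: no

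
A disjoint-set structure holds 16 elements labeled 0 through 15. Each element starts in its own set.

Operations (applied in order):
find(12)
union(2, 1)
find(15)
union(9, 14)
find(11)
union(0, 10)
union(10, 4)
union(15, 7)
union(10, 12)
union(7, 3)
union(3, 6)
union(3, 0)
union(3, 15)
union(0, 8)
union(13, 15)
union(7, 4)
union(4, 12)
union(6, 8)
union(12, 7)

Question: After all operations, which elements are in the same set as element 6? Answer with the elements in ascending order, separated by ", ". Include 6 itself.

Step 1: find(12) -> no change; set of 12 is {12}
Step 2: union(2, 1) -> merged; set of 2 now {1, 2}
Step 3: find(15) -> no change; set of 15 is {15}
Step 4: union(9, 14) -> merged; set of 9 now {9, 14}
Step 5: find(11) -> no change; set of 11 is {11}
Step 6: union(0, 10) -> merged; set of 0 now {0, 10}
Step 7: union(10, 4) -> merged; set of 10 now {0, 4, 10}
Step 8: union(15, 7) -> merged; set of 15 now {7, 15}
Step 9: union(10, 12) -> merged; set of 10 now {0, 4, 10, 12}
Step 10: union(7, 3) -> merged; set of 7 now {3, 7, 15}
Step 11: union(3, 6) -> merged; set of 3 now {3, 6, 7, 15}
Step 12: union(3, 0) -> merged; set of 3 now {0, 3, 4, 6, 7, 10, 12, 15}
Step 13: union(3, 15) -> already same set; set of 3 now {0, 3, 4, 6, 7, 10, 12, 15}
Step 14: union(0, 8) -> merged; set of 0 now {0, 3, 4, 6, 7, 8, 10, 12, 15}
Step 15: union(13, 15) -> merged; set of 13 now {0, 3, 4, 6, 7, 8, 10, 12, 13, 15}
Step 16: union(7, 4) -> already same set; set of 7 now {0, 3, 4, 6, 7, 8, 10, 12, 13, 15}
Step 17: union(4, 12) -> already same set; set of 4 now {0, 3, 4, 6, 7, 8, 10, 12, 13, 15}
Step 18: union(6, 8) -> already same set; set of 6 now {0, 3, 4, 6, 7, 8, 10, 12, 13, 15}
Step 19: union(12, 7) -> already same set; set of 12 now {0, 3, 4, 6, 7, 8, 10, 12, 13, 15}
Component of 6: {0, 3, 4, 6, 7, 8, 10, 12, 13, 15}

Answer: 0, 3, 4, 6, 7, 8, 10, 12, 13, 15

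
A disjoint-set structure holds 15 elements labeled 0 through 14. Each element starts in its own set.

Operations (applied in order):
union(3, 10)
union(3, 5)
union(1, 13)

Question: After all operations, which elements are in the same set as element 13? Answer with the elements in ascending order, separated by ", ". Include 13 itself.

Answer: 1, 13

Derivation:
Step 1: union(3, 10) -> merged; set of 3 now {3, 10}
Step 2: union(3, 5) -> merged; set of 3 now {3, 5, 10}
Step 3: union(1, 13) -> merged; set of 1 now {1, 13}
Component of 13: {1, 13}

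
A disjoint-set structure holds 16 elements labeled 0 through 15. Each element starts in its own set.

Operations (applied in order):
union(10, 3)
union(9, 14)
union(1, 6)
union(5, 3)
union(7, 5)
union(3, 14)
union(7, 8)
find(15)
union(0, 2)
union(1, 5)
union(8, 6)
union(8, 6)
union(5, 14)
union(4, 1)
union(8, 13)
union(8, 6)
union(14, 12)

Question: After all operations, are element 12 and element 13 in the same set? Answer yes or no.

Answer: yes

Derivation:
Step 1: union(10, 3) -> merged; set of 10 now {3, 10}
Step 2: union(9, 14) -> merged; set of 9 now {9, 14}
Step 3: union(1, 6) -> merged; set of 1 now {1, 6}
Step 4: union(5, 3) -> merged; set of 5 now {3, 5, 10}
Step 5: union(7, 5) -> merged; set of 7 now {3, 5, 7, 10}
Step 6: union(3, 14) -> merged; set of 3 now {3, 5, 7, 9, 10, 14}
Step 7: union(7, 8) -> merged; set of 7 now {3, 5, 7, 8, 9, 10, 14}
Step 8: find(15) -> no change; set of 15 is {15}
Step 9: union(0, 2) -> merged; set of 0 now {0, 2}
Step 10: union(1, 5) -> merged; set of 1 now {1, 3, 5, 6, 7, 8, 9, 10, 14}
Step 11: union(8, 6) -> already same set; set of 8 now {1, 3, 5, 6, 7, 8, 9, 10, 14}
Step 12: union(8, 6) -> already same set; set of 8 now {1, 3, 5, 6, 7, 8, 9, 10, 14}
Step 13: union(5, 14) -> already same set; set of 5 now {1, 3, 5, 6, 7, 8, 9, 10, 14}
Step 14: union(4, 1) -> merged; set of 4 now {1, 3, 4, 5, 6, 7, 8, 9, 10, 14}
Step 15: union(8, 13) -> merged; set of 8 now {1, 3, 4, 5, 6, 7, 8, 9, 10, 13, 14}
Step 16: union(8, 6) -> already same set; set of 8 now {1, 3, 4, 5, 6, 7, 8, 9, 10, 13, 14}
Step 17: union(14, 12) -> merged; set of 14 now {1, 3, 4, 5, 6, 7, 8, 9, 10, 12, 13, 14}
Set of 12: {1, 3, 4, 5, 6, 7, 8, 9, 10, 12, 13, 14}; 13 is a member.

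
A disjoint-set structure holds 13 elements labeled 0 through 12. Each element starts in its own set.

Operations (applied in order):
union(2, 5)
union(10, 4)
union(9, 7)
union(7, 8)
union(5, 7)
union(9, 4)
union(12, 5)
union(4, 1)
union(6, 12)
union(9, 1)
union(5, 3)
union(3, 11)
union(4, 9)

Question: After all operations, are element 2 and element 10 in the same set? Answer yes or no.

Answer: yes

Derivation:
Step 1: union(2, 5) -> merged; set of 2 now {2, 5}
Step 2: union(10, 4) -> merged; set of 10 now {4, 10}
Step 3: union(9, 7) -> merged; set of 9 now {7, 9}
Step 4: union(7, 8) -> merged; set of 7 now {7, 8, 9}
Step 5: union(5, 7) -> merged; set of 5 now {2, 5, 7, 8, 9}
Step 6: union(9, 4) -> merged; set of 9 now {2, 4, 5, 7, 8, 9, 10}
Step 7: union(12, 5) -> merged; set of 12 now {2, 4, 5, 7, 8, 9, 10, 12}
Step 8: union(4, 1) -> merged; set of 4 now {1, 2, 4, 5, 7, 8, 9, 10, 12}
Step 9: union(6, 12) -> merged; set of 6 now {1, 2, 4, 5, 6, 7, 8, 9, 10, 12}
Step 10: union(9, 1) -> already same set; set of 9 now {1, 2, 4, 5, 6, 7, 8, 9, 10, 12}
Step 11: union(5, 3) -> merged; set of 5 now {1, 2, 3, 4, 5, 6, 7, 8, 9, 10, 12}
Step 12: union(3, 11) -> merged; set of 3 now {1, 2, 3, 4, 5, 6, 7, 8, 9, 10, 11, 12}
Step 13: union(4, 9) -> already same set; set of 4 now {1, 2, 3, 4, 5, 6, 7, 8, 9, 10, 11, 12}
Set of 2: {1, 2, 3, 4, 5, 6, 7, 8, 9, 10, 11, 12}; 10 is a member.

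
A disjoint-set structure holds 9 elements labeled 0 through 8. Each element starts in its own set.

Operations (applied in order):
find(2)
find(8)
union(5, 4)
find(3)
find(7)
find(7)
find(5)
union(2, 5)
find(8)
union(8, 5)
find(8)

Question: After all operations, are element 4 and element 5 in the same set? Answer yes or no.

Answer: yes

Derivation:
Step 1: find(2) -> no change; set of 2 is {2}
Step 2: find(8) -> no change; set of 8 is {8}
Step 3: union(5, 4) -> merged; set of 5 now {4, 5}
Step 4: find(3) -> no change; set of 3 is {3}
Step 5: find(7) -> no change; set of 7 is {7}
Step 6: find(7) -> no change; set of 7 is {7}
Step 7: find(5) -> no change; set of 5 is {4, 5}
Step 8: union(2, 5) -> merged; set of 2 now {2, 4, 5}
Step 9: find(8) -> no change; set of 8 is {8}
Step 10: union(8, 5) -> merged; set of 8 now {2, 4, 5, 8}
Step 11: find(8) -> no change; set of 8 is {2, 4, 5, 8}
Set of 4: {2, 4, 5, 8}; 5 is a member.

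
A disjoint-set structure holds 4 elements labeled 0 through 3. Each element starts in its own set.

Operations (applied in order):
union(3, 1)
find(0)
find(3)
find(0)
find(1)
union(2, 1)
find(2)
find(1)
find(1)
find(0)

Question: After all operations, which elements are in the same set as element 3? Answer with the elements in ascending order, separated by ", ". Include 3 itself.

Answer: 1, 2, 3

Derivation:
Step 1: union(3, 1) -> merged; set of 3 now {1, 3}
Step 2: find(0) -> no change; set of 0 is {0}
Step 3: find(3) -> no change; set of 3 is {1, 3}
Step 4: find(0) -> no change; set of 0 is {0}
Step 5: find(1) -> no change; set of 1 is {1, 3}
Step 6: union(2, 1) -> merged; set of 2 now {1, 2, 3}
Step 7: find(2) -> no change; set of 2 is {1, 2, 3}
Step 8: find(1) -> no change; set of 1 is {1, 2, 3}
Step 9: find(1) -> no change; set of 1 is {1, 2, 3}
Step 10: find(0) -> no change; set of 0 is {0}
Component of 3: {1, 2, 3}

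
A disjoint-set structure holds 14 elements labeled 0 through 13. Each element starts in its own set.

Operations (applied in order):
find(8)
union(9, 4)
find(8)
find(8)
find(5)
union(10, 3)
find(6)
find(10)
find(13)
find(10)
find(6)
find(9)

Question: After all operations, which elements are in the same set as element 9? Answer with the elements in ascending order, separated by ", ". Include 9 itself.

Answer: 4, 9

Derivation:
Step 1: find(8) -> no change; set of 8 is {8}
Step 2: union(9, 4) -> merged; set of 9 now {4, 9}
Step 3: find(8) -> no change; set of 8 is {8}
Step 4: find(8) -> no change; set of 8 is {8}
Step 5: find(5) -> no change; set of 5 is {5}
Step 6: union(10, 3) -> merged; set of 10 now {3, 10}
Step 7: find(6) -> no change; set of 6 is {6}
Step 8: find(10) -> no change; set of 10 is {3, 10}
Step 9: find(13) -> no change; set of 13 is {13}
Step 10: find(10) -> no change; set of 10 is {3, 10}
Step 11: find(6) -> no change; set of 6 is {6}
Step 12: find(9) -> no change; set of 9 is {4, 9}
Component of 9: {4, 9}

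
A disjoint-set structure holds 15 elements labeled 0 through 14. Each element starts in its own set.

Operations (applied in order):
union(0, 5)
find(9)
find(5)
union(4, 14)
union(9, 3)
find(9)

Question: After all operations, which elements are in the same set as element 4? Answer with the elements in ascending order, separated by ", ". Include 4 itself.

Step 1: union(0, 5) -> merged; set of 0 now {0, 5}
Step 2: find(9) -> no change; set of 9 is {9}
Step 3: find(5) -> no change; set of 5 is {0, 5}
Step 4: union(4, 14) -> merged; set of 4 now {4, 14}
Step 5: union(9, 3) -> merged; set of 9 now {3, 9}
Step 6: find(9) -> no change; set of 9 is {3, 9}
Component of 4: {4, 14}

Answer: 4, 14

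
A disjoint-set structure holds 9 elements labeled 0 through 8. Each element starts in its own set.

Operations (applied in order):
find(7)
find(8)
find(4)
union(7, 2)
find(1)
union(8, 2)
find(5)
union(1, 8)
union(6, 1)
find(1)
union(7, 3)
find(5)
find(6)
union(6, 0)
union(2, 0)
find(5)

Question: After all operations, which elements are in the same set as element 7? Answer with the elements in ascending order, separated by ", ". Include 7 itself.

Answer: 0, 1, 2, 3, 6, 7, 8

Derivation:
Step 1: find(7) -> no change; set of 7 is {7}
Step 2: find(8) -> no change; set of 8 is {8}
Step 3: find(4) -> no change; set of 4 is {4}
Step 4: union(7, 2) -> merged; set of 7 now {2, 7}
Step 5: find(1) -> no change; set of 1 is {1}
Step 6: union(8, 2) -> merged; set of 8 now {2, 7, 8}
Step 7: find(5) -> no change; set of 5 is {5}
Step 8: union(1, 8) -> merged; set of 1 now {1, 2, 7, 8}
Step 9: union(6, 1) -> merged; set of 6 now {1, 2, 6, 7, 8}
Step 10: find(1) -> no change; set of 1 is {1, 2, 6, 7, 8}
Step 11: union(7, 3) -> merged; set of 7 now {1, 2, 3, 6, 7, 8}
Step 12: find(5) -> no change; set of 5 is {5}
Step 13: find(6) -> no change; set of 6 is {1, 2, 3, 6, 7, 8}
Step 14: union(6, 0) -> merged; set of 6 now {0, 1, 2, 3, 6, 7, 8}
Step 15: union(2, 0) -> already same set; set of 2 now {0, 1, 2, 3, 6, 7, 8}
Step 16: find(5) -> no change; set of 5 is {5}
Component of 7: {0, 1, 2, 3, 6, 7, 8}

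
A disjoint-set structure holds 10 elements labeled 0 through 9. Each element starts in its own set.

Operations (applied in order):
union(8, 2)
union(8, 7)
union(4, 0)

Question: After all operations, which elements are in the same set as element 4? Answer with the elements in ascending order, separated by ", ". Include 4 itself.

Step 1: union(8, 2) -> merged; set of 8 now {2, 8}
Step 2: union(8, 7) -> merged; set of 8 now {2, 7, 8}
Step 3: union(4, 0) -> merged; set of 4 now {0, 4}
Component of 4: {0, 4}

Answer: 0, 4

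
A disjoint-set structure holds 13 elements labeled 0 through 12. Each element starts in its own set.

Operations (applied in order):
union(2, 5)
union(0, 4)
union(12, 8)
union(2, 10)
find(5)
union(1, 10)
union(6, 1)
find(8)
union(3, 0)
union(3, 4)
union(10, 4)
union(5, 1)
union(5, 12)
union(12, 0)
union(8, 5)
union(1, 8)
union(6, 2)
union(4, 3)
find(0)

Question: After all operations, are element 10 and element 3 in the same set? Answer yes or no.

Answer: yes

Derivation:
Step 1: union(2, 5) -> merged; set of 2 now {2, 5}
Step 2: union(0, 4) -> merged; set of 0 now {0, 4}
Step 3: union(12, 8) -> merged; set of 12 now {8, 12}
Step 4: union(2, 10) -> merged; set of 2 now {2, 5, 10}
Step 5: find(5) -> no change; set of 5 is {2, 5, 10}
Step 6: union(1, 10) -> merged; set of 1 now {1, 2, 5, 10}
Step 7: union(6, 1) -> merged; set of 6 now {1, 2, 5, 6, 10}
Step 8: find(8) -> no change; set of 8 is {8, 12}
Step 9: union(3, 0) -> merged; set of 3 now {0, 3, 4}
Step 10: union(3, 4) -> already same set; set of 3 now {0, 3, 4}
Step 11: union(10, 4) -> merged; set of 10 now {0, 1, 2, 3, 4, 5, 6, 10}
Step 12: union(5, 1) -> already same set; set of 5 now {0, 1, 2, 3, 4, 5, 6, 10}
Step 13: union(5, 12) -> merged; set of 5 now {0, 1, 2, 3, 4, 5, 6, 8, 10, 12}
Step 14: union(12, 0) -> already same set; set of 12 now {0, 1, 2, 3, 4, 5, 6, 8, 10, 12}
Step 15: union(8, 5) -> already same set; set of 8 now {0, 1, 2, 3, 4, 5, 6, 8, 10, 12}
Step 16: union(1, 8) -> already same set; set of 1 now {0, 1, 2, 3, 4, 5, 6, 8, 10, 12}
Step 17: union(6, 2) -> already same set; set of 6 now {0, 1, 2, 3, 4, 5, 6, 8, 10, 12}
Step 18: union(4, 3) -> already same set; set of 4 now {0, 1, 2, 3, 4, 5, 6, 8, 10, 12}
Step 19: find(0) -> no change; set of 0 is {0, 1, 2, 3, 4, 5, 6, 8, 10, 12}
Set of 10: {0, 1, 2, 3, 4, 5, 6, 8, 10, 12}; 3 is a member.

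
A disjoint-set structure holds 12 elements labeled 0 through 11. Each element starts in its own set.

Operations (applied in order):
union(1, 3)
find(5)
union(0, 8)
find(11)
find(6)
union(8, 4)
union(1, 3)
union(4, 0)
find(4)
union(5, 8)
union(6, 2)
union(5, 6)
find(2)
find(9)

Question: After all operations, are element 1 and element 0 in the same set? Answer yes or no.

Step 1: union(1, 3) -> merged; set of 1 now {1, 3}
Step 2: find(5) -> no change; set of 5 is {5}
Step 3: union(0, 8) -> merged; set of 0 now {0, 8}
Step 4: find(11) -> no change; set of 11 is {11}
Step 5: find(6) -> no change; set of 6 is {6}
Step 6: union(8, 4) -> merged; set of 8 now {0, 4, 8}
Step 7: union(1, 3) -> already same set; set of 1 now {1, 3}
Step 8: union(4, 0) -> already same set; set of 4 now {0, 4, 8}
Step 9: find(4) -> no change; set of 4 is {0, 4, 8}
Step 10: union(5, 8) -> merged; set of 5 now {0, 4, 5, 8}
Step 11: union(6, 2) -> merged; set of 6 now {2, 6}
Step 12: union(5, 6) -> merged; set of 5 now {0, 2, 4, 5, 6, 8}
Step 13: find(2) -> no change; set of 2 is {0, 2, 4, 5, 6, 8}
Step 14: find(9) -> no change; set of 9 is {9}
Set of 1: {1, 3}; 0 is not a member.

Answer: no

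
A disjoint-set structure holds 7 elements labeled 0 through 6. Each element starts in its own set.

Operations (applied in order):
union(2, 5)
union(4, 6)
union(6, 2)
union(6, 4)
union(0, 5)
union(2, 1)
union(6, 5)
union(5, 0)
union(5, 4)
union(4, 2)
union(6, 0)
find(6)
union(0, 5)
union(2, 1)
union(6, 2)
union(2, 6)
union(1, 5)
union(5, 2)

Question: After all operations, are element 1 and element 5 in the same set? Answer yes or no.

Answer: yes

Derivation:
Step 1: union(2, 5) -> merged; set of 2 now {2, 5}
Step 2: union(4, 6) -> merged; set of 4 now {4, 6}
Step 3: union(6, 2) -> merged; set of 6 now {2, 4, 5, 6}
Step 4: union(6, 4) -> already same set; set of 6 now {2, 4, 5, 6}
Step 5: union(0, 5) -> merged; set of 0 now {0, 2, 4, 5, 6}
Step 6: union(2, 1) -> merged; set of 2 now {0, 1, 2, 4, 5, 6}
Step 7: union(6, 5) -> already same set; set of 6 now {0, 1, 2, 4, 5, 6}
Step 8: union(5, 0) -> already same set; set of 5 now {0, 1, 2, 4, 5, 6}
Step 9: union(5, 4) -> already same set; set of 5 now {0, 1, 2, 4, 5, 6}
Step 10: union(4, 2) -> already same set; set of 4 now {0, 1, 2, 4, 5, 6}
Step 11: union(6, 0) -> already same set; set of 6 now {0, 1, 2, 4, 5, 6}
Step 12: find(6) -> no change; set of 6 is {0, 1, 2, 4, 5, 6}
Step 13: union(0, 5) -> already same set; set of 0 now {0, 1, 2, 4, 5, 6}
Step 14: union(2, 1) -> already same set; set of 2 now {0, 1, 2, 4, 5, 6}
Step 15: union(6, 2) -> already same set; set of 6 now {0, 1, 2, 4, 5, 6}
Step 16: union(2, 6) -> already same set; set of 2 now {0, 1, 2, 4, 5, 6}
Step 17: union(1, 5) -> already same set; set of 1 now {0, 1, 2, 4, 5, 6}
Step 18: union(5, 2) -> already same set; set of 5 now {0, 1, 2, 4, 5, 6}
Set of 1: {0, 1, 2, 4, 5, 6}; 5 is a member.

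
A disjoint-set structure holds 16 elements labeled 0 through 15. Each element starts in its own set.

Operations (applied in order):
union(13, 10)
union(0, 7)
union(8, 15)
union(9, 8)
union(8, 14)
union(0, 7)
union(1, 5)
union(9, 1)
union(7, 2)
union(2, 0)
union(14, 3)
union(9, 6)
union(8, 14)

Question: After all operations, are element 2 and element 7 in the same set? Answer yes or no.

Step 1: union(13, 10) -> merged; set of 13 now {10, 13}
Step 2: union(0, 7) -> merged; set of 0 now {0, 7}
Step 3: union(8, 15) -> merged; set of 8 now {8, 15}
Step 4: union(9, 8) -> merged; set of 9 now {8, 9, 15}
Step 5: union(8, 14) -> merged; set of 8 now {8, 9, 14, 15}
Step 6: union(0, 7) -> already same set; set of 0 now {0, 7}
Step 7: union(1, 5) -> merged; set of 1 now {1, 5}
Step 8: union(9, 1) -> merged; set of 9 now {1, 5, 8, 9, 14, 15}
Step 9: union(7, 2) -> merged; set of 7 now {0, 2, 7}
Step 10: union(2, 0) -> already same set; set of 2 now {0, 2, 7}
Step 11: union(14, 3) -> merged; set of 14 now {1, 3, 5, 8, 9, 14, 15}
Step 12: union(9, 6) -> merged; set of 9 now {1, 3, 5, 6, 8, 9, 14, 15}
Step 13: union(8, 14) -> already same set; set of 8 now {1, 3, 5, 6, 8, 9, 14, 15}
Set of 2: {0, 2, 7}; 7 is a member.

Answer: yes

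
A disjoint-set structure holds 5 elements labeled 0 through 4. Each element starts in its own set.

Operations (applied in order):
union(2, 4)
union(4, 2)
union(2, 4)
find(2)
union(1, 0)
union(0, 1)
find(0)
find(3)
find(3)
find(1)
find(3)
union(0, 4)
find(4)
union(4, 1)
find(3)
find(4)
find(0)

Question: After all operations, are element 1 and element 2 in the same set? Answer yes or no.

Answer: yes

Derivation:
Step 1: union(2, 4) -> merged; set of 2 now {2, 4}
Step 2: union(4, 2) -> already same set; set of 4 now {2, 4}
Step 3: union(2, 4) -> already same set; set of 2 now {2, 4}
Step 4: find(2) -> no change; set of 2 is {2, 4}
Step 5: union(1, 0) -> merged; set of 1 now {0, 1}
Step 6: union(0, 1) -> already same set; set of 0 now {0, 1}
Step 7: find(0) -> no change; set of 0 is {0, 1}
Step 8: find(3) -> no change; set of 3 is {3}
Step 9: find(3) -> no change; set of 3 is {3}
Step 10: find(1) -> no change; set of 1 is {0, 1}
Step 11: find(3) -> no change; set of 3 is {3}
Step 12: union(0, 4) -> merged; set of 0 now {0, 1, 2, 4}
Step 13: find(4) -> no change; set of 4 is {0, 1, 2, 4}
Step 14: union(4, 1) -> already same set; set of 4 now {0, 1, 2, 4}
Step 15: find(3) -> no change; set of 3 is {3}
Step 16: find(4) -> no change; set of 4 is {0, 1, 2, 4}
Step 17: find(0) -> no change; set of 0 is {0, 1, 2, 4}
Set of 1: {0, 1, 2, 4}; 2 is a member.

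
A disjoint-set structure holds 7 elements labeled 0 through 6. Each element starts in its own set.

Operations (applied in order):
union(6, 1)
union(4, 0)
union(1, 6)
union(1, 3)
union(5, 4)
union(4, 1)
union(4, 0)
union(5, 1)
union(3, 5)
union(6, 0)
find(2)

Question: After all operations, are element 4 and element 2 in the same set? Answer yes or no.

Step 1: union(6, 1) -> merged; set of 6 now {1, 6}
Step 2: union(4, 0) -> merged; set of 4 now {0, 4}
Step 3: union(1, 6) -> already same set; set of 1 now {1, 6}
Step 4: union(1, 3) -> merged; set of 1 now {1, 3, 6}
Step 5: union(5, 4) -> merged; set of 5 now {0, 4, 5}
Step 6: union(4, 1) -> merged; set of 4 now {0, 1, 3, 4, 5, 6}
Step 7: union(4, 0) -> already same set; set of 4 now {0, 1, 3, 4, 5, 6}
Step 8: union(5, 1) -> already same set; set of 5 now {0, 1, 3, 4, 5, 6}
Step 9: union(3, 5) -> already same set; set of 3 now {0, 1, 3, 4, 5, 6}
Step 10: union(6, 0) -> already same set; set of 6 now {0, 1, 3, 4, 5, 6}
Step 11: find(2) -> no change; set of 2 is {2}
Set of 4: {0, 1, 3, 4, 5, 6}; 2 is not a member.

Answer: no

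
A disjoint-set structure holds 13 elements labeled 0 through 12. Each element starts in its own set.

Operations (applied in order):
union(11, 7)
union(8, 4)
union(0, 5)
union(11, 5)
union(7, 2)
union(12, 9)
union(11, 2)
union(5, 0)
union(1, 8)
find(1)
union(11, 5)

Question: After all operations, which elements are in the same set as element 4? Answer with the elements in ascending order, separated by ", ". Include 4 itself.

Answer: 1, 4, 8

Derivation:
Step 1: union(11, 7) -> merged; set of 11 now {7, 11}
Step 2: union(8, 4) -> merged; set of 8 now {4, 8}
Step 3: union(0, 5) -> merged; set of 0 now {0, 5}
Step 4: union(11, 5) -> merged; set of 11 now {0, 5, 7, 11}
Step 5: union(7, 2) -> merged; set of 7 now {0, 2, 5, 7, 11}
Step 6: union(12, 9) -> merged; set of 12 now {9, 12}
Step 7: union(11, 2) -> already same set; set of 11 now {0, 2, 5, 7, 11}
Step 8: union(5, 0) -> already same set; set of 5 now {0, 2, 5, 7, 11}
Step 9: union(1, 8) -> merged; set of 1 now {1, 4, 8}
Step 10: find(1) -> no change; set of 1 is {1, 4, 8}
Step 11: union(11, 5) -> already same set; set of 11 now {0, 2, 5, 7, 11}
Component of 4: {1, 4, 8}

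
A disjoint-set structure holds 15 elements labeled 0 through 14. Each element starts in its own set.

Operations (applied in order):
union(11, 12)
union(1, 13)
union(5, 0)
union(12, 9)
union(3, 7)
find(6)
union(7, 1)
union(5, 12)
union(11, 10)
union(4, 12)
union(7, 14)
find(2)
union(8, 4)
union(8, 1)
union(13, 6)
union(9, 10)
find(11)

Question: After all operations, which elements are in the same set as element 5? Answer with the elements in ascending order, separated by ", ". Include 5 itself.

Step 1: union(11, 12) -> merged; set of 11 now {11, 12}
Step 2: union(1, 13) -> merged; set of 1 now {1, 13}
Step 3: union(5, 0) -> merged; set of 5 now {0, 5}
Step 4: union(12, 9) -> merged; set of 12 now {9, 11, 12}
Step 5: union(3, 7) -> merged; set of 3 now {3, 7}
Step 6: find(6) -> no change; set of 6 is {6}
Step 7: union(7, 1) -> merged; set of 7 now {1, 3, 7, 13}
Step 8: union(5, 12) -> merged; set of 5 now {0, 5, 9, 11, 12}
Step 9: union(11, 10) -> merged; set of 11 now {0, 5, 9, 10, 11, 12}
Step 10: union(4, 12) -> merged; set of 4 now {0, 4, 5, 9, 10, 11, 12}
Step 11: union(7, 14) -> merged; set of 7 now {1, 3, 7, 13, 14}
Step 12: find(2) -> no change; set of 2 is {2}
Step 13: union(8, 4) -> merged; set of 8 now {0, 4, 5, 8, 9, 10, 11, 12}
Step 14: union(8, 1) -> merged; set of 8 now {0, 1, 3, 4, 5, 7, 8, 9, 10, 11, 12, 13, 14}
Step 15: union(13, 6) -> merged; set of 13 now {0, 1, 3, 4, 5, 6, 7, 8, 9, 10, 11, 12, 13, 14}
Step 16: union(9, 10) -> already same set; set of 9 now {0, 1, 3, 4, 5, 6, 7, 8, 9, 10, 11, 12, 13, 14}
Step 17: find(11) -> no change; set of 11 is {0, 1, 3, 4, 5, 6, 7, 8, 9, 10, 11, 12, 13, 14}
Component of 5: {0, 1, 3, 4, 5, 6, 7, 8, 9, 10, 11, 12, 13, 14}

Answer: 0, 1, 3, 4, 5, 6, 7, 8, 9, 10, 11, 12, 13, 14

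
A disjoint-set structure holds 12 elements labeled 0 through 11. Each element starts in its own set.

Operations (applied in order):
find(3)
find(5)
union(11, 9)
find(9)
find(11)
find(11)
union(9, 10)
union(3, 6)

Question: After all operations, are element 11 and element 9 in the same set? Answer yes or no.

Step 1: find(3) -> no change; set of 3 is {3}
Step 2: find(5) -> no change; set of 5 is {5}
Step 3: union(11, 9) -> merged; set of 11 now {9, 11}
Step 4: find(9) -> no change; set of 9 is {9, 11}
Step 5: find(11) -> no change; set of 11 is {9, 11}
Step 6: find(11) -> no change; set of 11 is {9, 11}
Step 7: union(9, 10) -> merged; set of 9 now {9, 10, 11}
Step 8: union(3, 6) -> merged; set of 3 now {3, 6}
Set of 11: {9, 10, 11}; 9 is a member.

Answer: yes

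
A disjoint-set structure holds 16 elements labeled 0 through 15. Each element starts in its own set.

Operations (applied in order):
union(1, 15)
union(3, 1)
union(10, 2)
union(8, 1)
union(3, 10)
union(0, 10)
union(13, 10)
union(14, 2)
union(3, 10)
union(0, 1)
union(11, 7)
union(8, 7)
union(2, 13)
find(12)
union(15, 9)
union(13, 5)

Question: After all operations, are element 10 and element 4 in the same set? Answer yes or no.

Step 1: union(1, 15) -> merged; set of 1 now {1, 15}
Step 2: union(3, 1) -> merged; set of 3 now {1, 3, 15}
Step 3: union(10, 2) -> merged; set of 10 now {2, 10}
Step 4: union(8, 1) -> merged; set of 8 now {1, 3, 8, 15}
Step 5: union(3, 10) -> merged; set of 3 now {1, 2, 3, 8, 10, 15}
Step 6: union(0, 10) -> merged; set of 0 now {0, 1, 2, 3, 8, 10, 15}
Step 7: union(13, 10) -> merged; set of 13 now {0, 1, 2, 3, 8, 10, 13, 15}
Step 8: union(14, 2) -> merged; set of 14 now {0, 1, 2, 3, 8, 10, 13, 14, 15}
Step 9: union(3, 10) -> already same set; set of 3 now {0, 1, 2, 3, 8, 10, 13, 14, 15}
Step 10: union(0, 1) -> already same set; set of 0 now {0, 1, 2, 3, 8, 10, 13, 14, 15}
Step 11: union(11, 7) -> merged; set of 11 now {7, 11}
Step 12: union(8, 7) -> merged; set of 8 now {0, 1, 2, 3, 7, 8, 10, 11, 13, 14, 15}
Step 13: union(2, 13) -> already same set; set of 2 now {0, 1, 2, 3, 7, 8, 10, 11, 13, 14, 15}
Step 14: find(12) -> no change; set of 12 is {12}
Step 15: union(15, 9) -> merged; set of 15 now {0, 1, 2, 3, 7, 8, 9, 10, 11, 13, 14, 15}
Step 16: union(13, 5) -> merged; set of 13 now {0, 1, 2, 3, 5, 7, 8, 9, 10, 11, 13, 14, 15}
Set of 10: {0, 1, 2, 3, 5, 7, 8, 9, 10, 11, 13, 14, 15}; 4 is not a member.

Answer: no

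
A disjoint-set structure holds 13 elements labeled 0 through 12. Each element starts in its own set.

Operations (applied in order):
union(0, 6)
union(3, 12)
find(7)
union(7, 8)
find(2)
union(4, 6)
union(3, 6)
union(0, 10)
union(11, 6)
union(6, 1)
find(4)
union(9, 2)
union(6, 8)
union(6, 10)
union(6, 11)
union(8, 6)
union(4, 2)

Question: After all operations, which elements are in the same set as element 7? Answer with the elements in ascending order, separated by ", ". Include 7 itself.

Step 1: union(0, 6) -> merged; set of 0 now {0, 6}
Step 2: union(3, 12) -> merged; set of 3 now {3, 12}
Step 3: find(7) -> no change; set of 7 is {7}
Step 4: union(7, 8) -> merged; set of 7 now {7, 8}
Step 5: find(2) -> no change; set of 2 is {2}
Step 6: union(4, 6) -> merged; set of 4 now {0, 4, 6}
Step 7: union(3, 6) -> merged; set of 3 now {0, 3, 4, 6, 12}
Step 8: union(0, 10) -> merged; set of 0 now {0, 3, 4, 6, 10, 12}
Step 9: union(11, 6) -> merged; set of 11 now {0, 3, 4, 6, 10, 11, 12}
Step 10: union(6, 1) -> merged; set of 6 now {0, 1, 3, 4, 6, 10, 11, 12}
Step 11: find(4) -> no change; set of 4 is {0, 1, 3, 4, 6, 10, 11, 12}
Step 12: union(9, 2) -> merged; set of 9 now {2, 9}
Step 13: union(6, 8) -> merged; set of 6 now {0, 1, 3, 4, 6, 7, 8, 10, 11, 12}
Step 14: union(6, 10) -> already same set; set of 6 now {0, 1, 3, 4, 6, 7, 8, 10, 11, 12}
Step 15: union(6, 11) -> already same set; set of 6 now {0, 1, 3, 4, 6, 7, 8, 10, 11, 12}
Step 16: union(8, 6) -> already same set; set of 8 now {0, 1, 3, 4, 6, 7, 8, 10, 11, 12}
Step 17: union(4, 2) -> merged; set of 4 now {0, 1, 2, 3, 4, 6, 7, 8, 9, 10, 11, 12}
Component of 7: {0, 1, 2, 3, 4, 6, 7, 8, 9, 10, 11, 12}

Answer: 0, 1, 2, 3, 4, 6, 7, 8, 9, 10, 11, 12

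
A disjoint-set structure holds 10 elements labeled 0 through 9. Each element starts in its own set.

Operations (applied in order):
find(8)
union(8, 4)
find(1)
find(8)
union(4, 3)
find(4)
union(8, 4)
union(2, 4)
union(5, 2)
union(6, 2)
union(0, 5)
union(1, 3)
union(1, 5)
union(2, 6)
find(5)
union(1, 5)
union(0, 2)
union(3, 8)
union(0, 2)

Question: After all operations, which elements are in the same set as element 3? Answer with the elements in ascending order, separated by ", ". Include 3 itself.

Step 1: find(8) -> no change; set of 8 is {8}
Step 2: union(8, 4) -> merged; set of 8 now {4, 8}
Step 3: find(1) -> no change; set of 1 is {1}
Step 4: find(8) -> no change; set of 8 is {4, 8}
Step 5: union(4, 3) -> merged; set of 4 now {3, 4, 8}
Step 6: find(4) -> no change; set of 4 is {3, 4, 8}
Step 7: union(8, 4) -> already same set; set of 8 now {3, 4, 8}
Step 8: union(2, 4) -> merged; set of 2 now {2, 3, 4, 8}
Step 9: union(5, 2) -> merged; set of 5 now {2, 3, 4, 5, 8}
Step 10: union(6, 2) -> merged; set of 6 now {2, 3, 4, 5, 6, 8}
Step 11: union(0, 5) -> merged; set of 0 now {0, 2, 3, 4, 5, 6, 8}
Step 12: union(1, 3) -> merged; set of 1 now {0, 1, 2, 3, 4, 5, 6, 8}
Step 13: union(1, 5) -> already same set; set of 1 now {0, 1, 2, 3, 4, 5, 6, 8}
Step 14: union(2, 6) -> already same set; set of 2 now {0, 1, 2, 3, 4, 5, 6, 8}
Step 15: find(5) -> no change; set of 5 is {0, 1, 2, 3, 4, 5, 6, 8}
Step 16: union(1, 5) -> already same set; set of 1 now {0, 1, 2, 3, 4, 5, 6, 8}
Step 17: union(0, 2) -> already same set; set of 0 now {0, 1, 2, 3, 4, 5, 6, 8}
Step 18: union(3, 8) -> already same set; set of 3 now {0, 1, 2, 3, 4, 5, 6, 8}
Step 19: union(0, 2) -> already same set; set of 0 now {0, 1, 2, 3, 4, 5, 6, 8}
Component of 3: {0, 1, 2, 3, 4, 5, 6, 8}

Answer: 0, 1, 2, 3, 4, 5, 6, 8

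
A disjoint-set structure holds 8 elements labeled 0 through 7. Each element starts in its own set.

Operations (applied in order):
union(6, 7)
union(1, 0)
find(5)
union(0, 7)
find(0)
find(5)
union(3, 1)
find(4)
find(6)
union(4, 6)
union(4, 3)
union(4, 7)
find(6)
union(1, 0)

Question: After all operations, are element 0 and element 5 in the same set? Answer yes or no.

Step 1: union(6, 7) -> merged; set of 6 now {6, 7}
Step 2: union(1, 0) -> merged; set of 1 now {0, 1}
Step 3: find(5) -> no change; set of 5 is {5}
Step 4: union(0, 7) -> merged; set of 0 now {0, 1, 6, 7}
Step 5: find(0) -> no change; set of 0 is {0, 1, 6, 7}
Step 6: find(5) -> no change; set of 5 is {5}
Step 7: union(3, 1) -> merged; set of 3 now {0, 1, 3, 6, 7}
Step 8: find(4) -> no change; set of 4 is {4}
Step 9: find(6) -> no change; set of 6 is {0, 1, 3, 6, 7}
Step 10: union(4, 6) -> merged; set of 4 now {0, 1, 3, 4, 6, 7}
Step 11: union(4, 3) -> already same set; set of 4 now {0, 1, 3, 4, 6, 7}
Step 12: union(4, 7) -> already same set; set of 4 now {0, 1, 3, 4, 6, 7}
Step 13: find(6) -> no change; set of 6 is {0, 1, 3, 4, 6, 7}
Step 14: union(1, 0) -> already same set; set of 1 now {0, 1, 3, 4, 6, 7}
Set of 0: {0, 1, 3, 4, 6, 7}; 5 is not a member.

Answer: no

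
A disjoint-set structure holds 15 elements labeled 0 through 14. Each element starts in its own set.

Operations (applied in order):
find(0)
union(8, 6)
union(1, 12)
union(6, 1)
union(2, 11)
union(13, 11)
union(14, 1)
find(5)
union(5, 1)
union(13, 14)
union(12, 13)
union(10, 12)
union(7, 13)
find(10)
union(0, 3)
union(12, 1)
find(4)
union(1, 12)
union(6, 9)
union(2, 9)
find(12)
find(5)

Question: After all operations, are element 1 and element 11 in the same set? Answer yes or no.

Step 1: find(0) -> no change; set of 0 is {0}
Step 2: union(8, 6) -> merged; set of 8 now {6, 8}
Step 3: union(1, 12) -> merged; set of 1 now {1, 12}
Step 4: union(6, 1) -> merged; set of 6 now {1, 6, 8, 12}
Step 5: union(2, 11) -> merged; set of 2 now {2, 11}
Step 6: union(13, 11) -> merged; set of 13 now {2, 11, 13}
Step 7: union(14, 1) -> merged; set of 14 now {1, 6, 8, 12, 14}
Step 8: find(5) -> no change; set of 5 is {5}
Step 9: union(5, 1) -> merged; set of 5 now {1, 5, 6, 8, 12, 14}
Step 10: union(13, 14) -> merged; set of 13 now {1, 2, 5, 6, 8, 11, 12, 13, 14}
Step 11: union(12, 13) -> already same set; set of 12 now {1, 2, 5, 6, 8, 11, 12, 13, 14}
Step 12: union(10, 12) -> merged; set of 10 now {1, 2, 5, 6, 8, 10, 11, 12, 13, 14}
Step 13: union(7, 13) -> merged; set of 7 now {1, 2, 5, 6, 7, 8, 10, 11, 12, 13, 14}
Step 14: find(10) -> no change; set of 10 is {1, 2, 5, 6, 7, 8, 10, 11, 12, 13, 14}
Step 15: union(0, 3) -> merged; set of 0 now {0, 3}
Step 16: union(12, 1) -> already same set; set of 12 now {1, 2, 5, 6, 7, 8, 10, 11, 12, 13, 14}
Step 17: find(4) -> no change; set of 4 is {4}
Step 18: union(1, 12) -> already same set; set of 1 now {1, 2, 5, 6, 7, 8, 10, 11, 12, 13, 14}
Step 19: union(6, 9) -> merged; set of 6 now {1, 2, 5, 6, 7, 8, 9, 10, 11, 12, 13, 14}
Step 20: union(2, 9) -> already same set; set of 2 now {1, 2, 5, 6, 7, 8, 9, 10, 11, 12, 13, 14}
Step 21: find(12) -> no change; set of 12 is {1, 2, 5, 6, 7, 8, 9, 10, 11, 12, 13, 14}
Step 22: find(5) -> no change; set of 5 is {1, 2, 5, 6, 7, 8, 9, 10, 11, 12, 13, 14}
Set of 1: {1, 2, 5, 6, 7, 8, 9, 10, 11, 12, 13, 14}; 11 is a member.

Answer: yes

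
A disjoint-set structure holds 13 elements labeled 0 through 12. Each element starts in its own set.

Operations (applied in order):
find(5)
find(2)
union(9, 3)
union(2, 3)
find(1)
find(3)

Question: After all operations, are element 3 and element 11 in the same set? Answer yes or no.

Answer: no

Derivation:
Step 1: find(5) -> no change; set of 5 is {5}
Step 2: find(2) -> no change; set of 2 is {2}
Step 3: union(9, 3) -> merged; set of 9 now {3, 9}
Step 4: union(2, 3) -> merged; set of 2 now {2, 3, 9}
Step 5: find(1) -> no change; set of 1 is {1}
Step 6: find(3) -> no change; set of 3 is {2, 3, 9}
Set of 3: {2, 3, 9}; 11 is not a member.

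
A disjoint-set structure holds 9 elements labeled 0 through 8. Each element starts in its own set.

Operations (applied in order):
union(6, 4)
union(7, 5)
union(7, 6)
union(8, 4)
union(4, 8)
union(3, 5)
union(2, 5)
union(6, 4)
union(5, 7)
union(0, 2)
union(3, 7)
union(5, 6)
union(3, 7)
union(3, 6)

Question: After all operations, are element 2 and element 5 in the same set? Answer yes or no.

Answer: yes

Derivation:
Step 1: union(6, 4) -> merged; set of 6 now {4, 6}
Step 2: union(7, 5) -> merged; set of 7 now {5, 7}
Step 3: union(7, 6) -> merged; set of 7 now {4, 5, 6, 7}
Step 4: union(8, 4) -> merged; set of 8 now {4, 5, 6, 7, 8}
Step 5: union(4, 8) -> already same set; set of 4 now {4, 5, 6, 7, 8}
Step 6: union(3, 5) -> merged; set of 3 now {3, 4, 5, 6, 7, 8}
Step 7: union(2, 5) -> merged; set of 2 now {2, 3, 4, 5, 6, 7, 8}
Step 8: union(6, 4) -> already same set; set of 6 now {2, 3, 4, 5, 6, 7, 8}
Step 9: union(5, 7) -> already same set; set of 5 now {2, 3, 4, 5, 6, 7, 8}
Step 10: union(0, 2) -> merged; set of 0 now {0, 2, 3, 4, 5, 6, 7, 8}
Step 11: union(3, 7) -> already same set; set of 3 now {0, 2, 3, 4, 5, 6, 7, 8}
Step 12: union(5, 6) -> already same set; set of 5 now {0, 2, 3, 4, 5, 6, 7, 8}
Step 13: union(3, 7) -> already same set; set of 3 now {0, 2, 3, 4, 5, 6, 7, 8}
Step 14: union(3, 6) -> already same set; set of 3 now {0, 2, 3, 4, 5, 6, 7, 8}
Set of 2: {0, 2, 3, 4, 5, 6, 7, 8}; 5 is a member.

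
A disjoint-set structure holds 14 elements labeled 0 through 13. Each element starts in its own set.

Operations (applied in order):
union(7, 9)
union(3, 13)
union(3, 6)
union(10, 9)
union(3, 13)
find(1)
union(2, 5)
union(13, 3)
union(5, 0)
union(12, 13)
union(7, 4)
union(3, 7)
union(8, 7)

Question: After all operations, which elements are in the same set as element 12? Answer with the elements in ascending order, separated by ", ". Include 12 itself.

Answer: 3, 4, 6, 7, 8, 9, 10, 12, 13

Derivation:
Step 1: union(7, 9) -> merged; set of 7 now {7, 9}
Step 2: union(3, 13) -> merged; set of 3 now {3, 13}
Step 3: union(3, 6) -> merged; set of 3 now {3, 6, 13}
Step 4: union(10, 9) -> merged; set of 10 now {7, 9, 10}
Step 5: union(3, 13) -> already same set; set of 3 now {3, 6, 13}
Step 6: find(1) -> no change; set of 1 is {1}
Step 7: union(2, 5) -> merged; set of 2 now {2, 5}
Step 8: union(13, 3) -> already same set; set of 13 now {3, 6, 13}
Step 9: union(5, 0) -> merged; set of 5 now {0, 2, 5}
Step 10: union(12, 13) -> merged; set of 12 now {3, 6, 12, 13}
Step 11: union(7, 4) -> merged; set of 7 now {4, 7, 9, 10}
Step 12: union(3, 7) -> merged; set of 3 now {3, 4, 6, 7, 9, 10, 12, 13}
Step 13: union(8, 7) -> merged; set of 8 now {3, 4, 6, 7, 8, 9, 10, 12, 13}
Component of 12: {3, 4, 6, 7, 8, 9, 10, 12, 13}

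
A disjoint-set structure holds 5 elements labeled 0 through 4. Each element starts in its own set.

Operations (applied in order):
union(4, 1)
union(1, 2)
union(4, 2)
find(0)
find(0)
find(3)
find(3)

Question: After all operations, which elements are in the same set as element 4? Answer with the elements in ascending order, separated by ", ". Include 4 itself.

Answer: 1, 2, 4

Derivation:
Step 1: union(4, 1) -> merged; set of 4 now {1, 4}
Step 2: union(1, 2) -> merged; set of 1 now {1, 2, 4}
Step 3: union(4, 2) -> already same set; set of 4 now {1, 2, 4}
Step 4: find(0) -> no change; set of 0 is {0}
Step 5: find(0) -> no change; set of 0 is {0}
Step 6: find(3) -> no change; set of 3 is {3}
Step 7: find(3) -> no change; set of 3 is {3}
Component of 4: {1, 2, 4}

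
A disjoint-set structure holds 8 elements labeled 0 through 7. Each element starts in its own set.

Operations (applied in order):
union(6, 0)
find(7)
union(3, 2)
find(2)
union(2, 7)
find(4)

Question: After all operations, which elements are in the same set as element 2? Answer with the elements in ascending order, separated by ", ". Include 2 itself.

Answer: 2, 3, 7

Derivation:
Step 1: union(6, 0) -> merged; set of 6 now {0, 6}
Step 2: find(7) -> no change; set of 7 is {7}
Step 3: union(3, 2) -> merged; set of 3 now {2, 3}
Step 4: find(2) -> no change; set of 2 is {2, 3}
Step 5: union(2, 7) -> merged; set of 2 now {2, 3, 7}
Step 6: find(4) -> no change; set of 4 is {4}
Component of 2: {2, 3, 7}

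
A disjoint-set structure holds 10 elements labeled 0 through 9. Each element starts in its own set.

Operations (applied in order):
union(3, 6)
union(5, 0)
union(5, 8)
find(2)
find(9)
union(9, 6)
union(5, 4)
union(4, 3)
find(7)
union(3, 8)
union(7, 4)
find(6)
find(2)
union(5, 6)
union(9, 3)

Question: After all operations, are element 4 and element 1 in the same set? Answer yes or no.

Step 1: union(3, 6) -> merged; set of 3 now {3, 6}
Step 2: union(5, 0) -> merged; set of 5 now {0, 5}
Step 3: union(5, 8) -> merged; set of 5 now {0, 5, 8}
Step 4: find(2) -> no change; set of 2 is {2}
Step 5: find(9) -> no change; set of 9 is {9}
Step 6: union(9, 6) -> merged; set of 9 now {3, 6, 9}
Step 7: union(5, 4) -> merged; set of 5 now {0, 4, 5, 8}
Step 8: union(4, 3) -> merged; set of 4 now {0, 3, 4, 5, 6, 8, 9}
Step 9: find(7) -> no change; set of 7 is {7}
Step 10: union(3, 8) -> already same set; set of 3 now {0, 3, 4, 5, 6, 8, 9}
Step 11: union(7, 4) -> merged; set of 7 now {0, 3, 4, 5, 6, 7, 8, 9}
Step 12: find(6) -> no change; set of 6 is {0, 3, 4, 5, 6, 7, 8, 9}
Step 13: find(2) -> no change; set of 2 is {2}
Step 14: union(5, 6) -> already same set; set of 5 now {0, 3, 4, 5, 6, 7, 8, 9}
Step 15: union(9, 3) -> already same set; set of 9 now {0, 3, 4, 5, 6, 7, 8, 9}
Set of 4: {0, 3, 4, 5, 6, 7, 8, 9}; 1 is not a member.

Answer: no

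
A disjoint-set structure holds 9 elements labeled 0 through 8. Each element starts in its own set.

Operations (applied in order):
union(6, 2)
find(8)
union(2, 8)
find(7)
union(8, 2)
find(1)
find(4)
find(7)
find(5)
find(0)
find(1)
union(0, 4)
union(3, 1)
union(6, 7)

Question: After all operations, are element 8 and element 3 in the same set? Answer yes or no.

Answer: no

Derivation:
Step 1: union(6, 2) -> merged; set of 6 now {2, 6}
Step 2: find(8) -> no change; set of 8 is {8}
Step 3: union(2, 8) -> merged; set of 2 now {2, 6, 8}
Step 4: find(7) -> no change; set of 7 is {7}
Step 5: union(8, 2) -> already same set; set of 8 now {2, 6, 8}
Step 6: find(1) -> no change; set of 1 is {1}
Step 7: find(4) -> no change; set of 4 is {4}
Step 8: find(7) -> no change; set of 7 is {7}
Step 9: find(5) -> no change; set of 5 is {5}
Step 10: find(0) -> no change; set of 0 is {0}
Step 11: find(1) -> no change; set of 1 is {1}
Step 12: union(0, 4) -> merged; set of 0 now {0, 4}
Step 13: union(3, 1) -> merged; set of 3 now {1, 3}
Step 14: union(6, 7) -> merged; set of 6 now {2, 6, 7, 8}
Set of 8: {2, 6, 7, 8}; 3 is not a member.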